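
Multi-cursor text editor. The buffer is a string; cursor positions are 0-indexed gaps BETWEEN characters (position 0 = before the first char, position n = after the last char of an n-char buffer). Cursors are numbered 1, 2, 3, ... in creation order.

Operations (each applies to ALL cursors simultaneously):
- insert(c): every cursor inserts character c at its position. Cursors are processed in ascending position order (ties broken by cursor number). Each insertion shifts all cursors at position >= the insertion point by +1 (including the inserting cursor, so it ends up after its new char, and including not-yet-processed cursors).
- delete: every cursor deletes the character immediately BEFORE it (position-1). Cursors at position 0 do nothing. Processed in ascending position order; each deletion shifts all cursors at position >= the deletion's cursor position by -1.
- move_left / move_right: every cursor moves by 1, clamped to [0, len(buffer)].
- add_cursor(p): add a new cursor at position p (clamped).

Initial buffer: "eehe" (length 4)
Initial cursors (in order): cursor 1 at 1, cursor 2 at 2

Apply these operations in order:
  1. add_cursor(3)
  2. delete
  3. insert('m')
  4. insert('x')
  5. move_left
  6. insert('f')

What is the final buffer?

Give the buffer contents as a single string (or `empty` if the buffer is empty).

Answer: mmmxxfffxe

Derivation:
After op 1 (add_cursor(3)): buffer="eehe" (len 4), cursors c1@1 c2@2 c3@3, authorship ....
After op 2 (delete): buffer="e" (len 1), cursors c1@0 c2@0 c3@0, authorship .
After op 3 (insert('m')): buffer="mmme" (len 4), cursors c1@3 c2@3 c3@3, authorship 123.
After op 4 (insert('x')): buffer="mmmxxxe" (len 7), cursors c1@6 c2@6 c3@6, authorship 123123.
After op 5 (move_left): buffer="mmmxxxe" (len 7), cursors c1@5 c2@5 c3@5, authorship 123123.
After op 6 (insert('f')): buffer="mmmxxfffxe" (len 10), cursors c1@8 c2@8 c3@8, authorship 123121233.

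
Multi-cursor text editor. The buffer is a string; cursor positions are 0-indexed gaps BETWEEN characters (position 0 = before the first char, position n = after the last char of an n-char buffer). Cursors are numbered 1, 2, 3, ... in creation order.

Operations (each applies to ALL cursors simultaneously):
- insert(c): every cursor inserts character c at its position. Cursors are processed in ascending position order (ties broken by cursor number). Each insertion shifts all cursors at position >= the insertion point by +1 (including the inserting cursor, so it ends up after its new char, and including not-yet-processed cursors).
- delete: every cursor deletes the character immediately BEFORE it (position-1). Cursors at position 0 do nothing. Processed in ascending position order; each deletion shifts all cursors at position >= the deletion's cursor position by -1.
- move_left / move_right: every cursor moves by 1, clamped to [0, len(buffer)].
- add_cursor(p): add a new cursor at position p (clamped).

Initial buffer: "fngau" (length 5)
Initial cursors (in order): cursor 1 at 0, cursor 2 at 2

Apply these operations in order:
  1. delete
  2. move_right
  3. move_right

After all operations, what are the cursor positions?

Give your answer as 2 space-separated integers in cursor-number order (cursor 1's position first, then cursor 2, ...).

After op 1 (delete): buffer="fgau" (len 4), cursors c1@0 c2@1, authorship ....
After op 2 (move_right): buffer="fgau" (len 4), cursors c1@1 c2@2, authorship ....
After op 3 (move_right): buffer="fgau" (len 4), cursors c1@2 c2@3, authorship ....

Answer: 2 3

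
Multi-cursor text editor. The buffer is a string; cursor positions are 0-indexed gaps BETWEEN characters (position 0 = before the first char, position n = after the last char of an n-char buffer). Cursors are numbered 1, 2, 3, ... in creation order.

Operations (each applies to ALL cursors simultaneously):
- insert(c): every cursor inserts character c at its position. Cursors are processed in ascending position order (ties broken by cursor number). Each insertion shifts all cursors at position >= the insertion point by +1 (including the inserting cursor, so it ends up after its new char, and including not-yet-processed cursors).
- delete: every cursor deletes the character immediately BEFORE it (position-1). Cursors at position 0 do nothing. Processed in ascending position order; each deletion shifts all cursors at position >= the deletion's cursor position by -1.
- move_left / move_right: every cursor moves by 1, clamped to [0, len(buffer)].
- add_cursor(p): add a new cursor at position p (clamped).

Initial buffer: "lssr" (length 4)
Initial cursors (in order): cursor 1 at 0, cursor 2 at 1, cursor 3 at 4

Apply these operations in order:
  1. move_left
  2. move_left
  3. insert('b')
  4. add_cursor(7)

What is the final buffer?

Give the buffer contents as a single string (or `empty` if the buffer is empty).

After op 1 (move_left): buffer="lssr" (len 4), cursors c1@0 c2@0 c3@3, authorship ....
After op 2 (move_left): buffer="lssr" (len 4), cursors c1@0 c2@0 c3@2, authorship ....
After op 3 (insert('b')): buffer="bblsbsr" (len 7), cursors c1@2 c2@2 c3@5, authorship 12..3..
After op 4 (add_cursor(7)): buffer="bblsbsr" (len 7), cursors c1@2 c2@2 c3@5 c4@7, authorship 12..3..

Answer: bblsbsr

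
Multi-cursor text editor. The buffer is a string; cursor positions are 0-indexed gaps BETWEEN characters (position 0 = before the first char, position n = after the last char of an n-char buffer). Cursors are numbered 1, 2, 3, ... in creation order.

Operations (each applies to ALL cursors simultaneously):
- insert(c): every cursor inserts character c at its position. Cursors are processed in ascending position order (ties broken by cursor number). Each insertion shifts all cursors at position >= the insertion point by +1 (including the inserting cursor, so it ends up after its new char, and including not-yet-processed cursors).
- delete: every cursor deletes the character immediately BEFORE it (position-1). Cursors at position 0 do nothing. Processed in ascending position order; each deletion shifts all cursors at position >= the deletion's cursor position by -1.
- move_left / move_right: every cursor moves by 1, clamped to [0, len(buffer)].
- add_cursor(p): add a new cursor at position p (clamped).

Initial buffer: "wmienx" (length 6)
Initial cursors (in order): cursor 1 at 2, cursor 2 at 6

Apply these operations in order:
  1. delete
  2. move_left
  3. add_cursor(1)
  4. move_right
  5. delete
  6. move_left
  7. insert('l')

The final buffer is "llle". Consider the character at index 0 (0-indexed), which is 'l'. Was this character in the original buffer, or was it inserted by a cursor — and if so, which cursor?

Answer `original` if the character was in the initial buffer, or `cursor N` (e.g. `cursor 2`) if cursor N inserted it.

After op 1 (delete): buffer="wien" (len 4), cursors c1@1 c2@4, authorship ....
After op 2 (move_left): buffer="wien" (len 4), cursors c1@0 c2@3, authorship ....
After op 3 (add_cursor(1)): buffer="wien" (len 4), cursors c1@0 c3@1 c2@3, authorship ....
After op 4 (move_right): buffer="wien" (len 4), cursors c1@1 c3@2 c2@4, authorship ....
After op 5 (delete): buffer="e" (len 1), cursors c1@0 c3@0 c2@1, authorship .
After op 6 (move_left): buffer="e" (len 1), cursors c1@0 c2@0 c3@0, authorship .
After op 7 (insert('l')): buffer="llle" (len 4), cursors c1@3 c2@3 c3@3, authorship 123.
Authorship (.=original, N=cursor N): 1 2 3 .
Index 0: author = 1

Answer: cursor 1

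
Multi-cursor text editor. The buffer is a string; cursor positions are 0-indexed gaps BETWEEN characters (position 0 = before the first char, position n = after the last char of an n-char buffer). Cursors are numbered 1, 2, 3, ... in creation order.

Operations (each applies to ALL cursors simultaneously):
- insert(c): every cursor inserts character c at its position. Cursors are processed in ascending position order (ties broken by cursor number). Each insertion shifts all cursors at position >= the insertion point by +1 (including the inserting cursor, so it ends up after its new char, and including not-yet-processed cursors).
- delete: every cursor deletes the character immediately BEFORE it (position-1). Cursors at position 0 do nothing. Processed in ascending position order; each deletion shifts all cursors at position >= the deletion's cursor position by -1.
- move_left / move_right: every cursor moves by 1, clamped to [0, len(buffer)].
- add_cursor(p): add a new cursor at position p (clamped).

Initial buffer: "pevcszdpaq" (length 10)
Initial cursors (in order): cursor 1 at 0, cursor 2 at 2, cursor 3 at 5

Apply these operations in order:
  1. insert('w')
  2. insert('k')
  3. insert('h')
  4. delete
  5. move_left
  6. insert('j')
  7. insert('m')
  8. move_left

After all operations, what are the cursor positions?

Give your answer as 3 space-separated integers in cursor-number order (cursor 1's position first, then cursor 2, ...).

After op 1 (insert('w')): buffer="wpewvcswzdpaq" (len 13), cursors c1@1 c2@4 c3@8, authorship 1..2...3.....
After op 2 (insert('k')): buffer="wkpewkvcswkzdpaq" (len 16), cursors c1@2 c2@6 c3@11, authorship 11..22...33.....
After op 3 (insert('h')): buffer="wkhpewkhvcswkhzdpaq" (len 19), cursors c1@3 c2@8 c3@14, authorship 111..222...333.....
After op 4 (delete): buffer="wkpewkvcswkzdpaq" (len 16), cursors c1@2 c2@6 c3@11, authorship 11..22...33.....
After op 5 (move_left): buffer="wkpewkvcswkzdpaq" (len 16), cursors c1@1 c2@5 c3@10, authorship 11..22...33.....
After op 6 (insert('j')): buffer="wjkpewjkvcswjkzdpaq" (len 19), cursors c1@2 c2@7 c3@13, authorship 111..222...333.....
After op 7 (insert('m')): buffer="wjmkpewjmkvcswjmkzdpaq" (len 22), cursors c1@3 c2@9 c3@16, authorship 1111..2222...3333.....
After op 8 (move_left): buffer="wjmkpewjmkvcswjmkzdpaq" (len 22), cursors c1@2 c2@8 c3@15, authorship 1111..2222...3333.....

Answer: 2 8 15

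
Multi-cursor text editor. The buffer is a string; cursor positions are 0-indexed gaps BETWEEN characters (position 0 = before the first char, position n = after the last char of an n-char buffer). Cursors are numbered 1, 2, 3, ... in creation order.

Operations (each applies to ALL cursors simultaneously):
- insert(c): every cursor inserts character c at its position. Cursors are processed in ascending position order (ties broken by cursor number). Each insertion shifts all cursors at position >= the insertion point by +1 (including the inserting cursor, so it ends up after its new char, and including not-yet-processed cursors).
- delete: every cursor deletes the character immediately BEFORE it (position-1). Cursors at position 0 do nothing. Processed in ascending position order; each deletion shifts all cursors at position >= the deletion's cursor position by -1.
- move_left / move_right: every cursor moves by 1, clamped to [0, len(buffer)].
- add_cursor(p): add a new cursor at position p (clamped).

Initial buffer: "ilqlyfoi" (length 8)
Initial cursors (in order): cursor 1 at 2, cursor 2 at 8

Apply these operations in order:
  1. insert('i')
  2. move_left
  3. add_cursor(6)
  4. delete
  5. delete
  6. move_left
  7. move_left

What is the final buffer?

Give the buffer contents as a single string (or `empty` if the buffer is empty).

Answer: iqfi

Derivation:
After op 1 (insert('i')): buffer="iliqlyfoii" (len 10), cursors c1@3 c2@10, authorship ..1......2
After op 2 (move_left): buffer="iliqlyfoii" (len 10), cursors c1@2 c2@9, authorship ..1......2
After op 3 (add_cursor(6)): buffer="iliqlyfoii" (len 10), cursors c1@2 c3@6 c2@9, authorship ..1......2
After op 4 (delete): buffer="iiqlfoi" (len 7), cursors c1@1 c3@4 c2@6, authorship .1....2
After op 5 (delete): buffer="iqfi" (len 4), cursors c1@0 c3@2 c2@3, authorship 1..2
After op 6 (move_left): buffer="iqfi" (len 4), cursors c1@0 c3@1 c2@2, authorship 1..2
After op 7 (move_left): buffer="iqfi" (len 4), cursors c1@0 c3@0 c2@1, authorship 1..2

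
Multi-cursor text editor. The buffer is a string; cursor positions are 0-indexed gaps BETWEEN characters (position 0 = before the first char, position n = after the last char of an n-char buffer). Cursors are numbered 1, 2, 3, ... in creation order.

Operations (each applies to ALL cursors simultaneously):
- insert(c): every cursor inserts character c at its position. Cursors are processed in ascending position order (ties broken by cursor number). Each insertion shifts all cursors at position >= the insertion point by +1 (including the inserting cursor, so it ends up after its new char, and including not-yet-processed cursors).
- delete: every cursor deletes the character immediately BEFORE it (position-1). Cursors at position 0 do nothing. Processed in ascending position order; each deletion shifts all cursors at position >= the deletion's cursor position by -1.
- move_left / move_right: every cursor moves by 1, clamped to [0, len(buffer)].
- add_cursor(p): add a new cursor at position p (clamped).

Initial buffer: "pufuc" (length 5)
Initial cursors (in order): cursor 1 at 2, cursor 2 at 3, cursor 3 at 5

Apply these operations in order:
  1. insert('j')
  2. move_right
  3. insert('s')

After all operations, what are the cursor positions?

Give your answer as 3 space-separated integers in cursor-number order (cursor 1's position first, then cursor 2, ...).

Answer: 5 8 11

Derivation:
After op 1 (insert('j')): buffer="pujfjucj" (len 8), cursors c1@3 c2@5 c3@8, authorship ..1.2..3
After op 2 (move_right): buffer="pujfjucj" (len 8), cursors c1@4 c2@6 c3@8, authorship ..1.2..3
After op 3 (insert('s')): buffer="pujfsjuscjs" (len 11), cursors c1@5 c2@8 c3@11, authorship ..1.12.2.33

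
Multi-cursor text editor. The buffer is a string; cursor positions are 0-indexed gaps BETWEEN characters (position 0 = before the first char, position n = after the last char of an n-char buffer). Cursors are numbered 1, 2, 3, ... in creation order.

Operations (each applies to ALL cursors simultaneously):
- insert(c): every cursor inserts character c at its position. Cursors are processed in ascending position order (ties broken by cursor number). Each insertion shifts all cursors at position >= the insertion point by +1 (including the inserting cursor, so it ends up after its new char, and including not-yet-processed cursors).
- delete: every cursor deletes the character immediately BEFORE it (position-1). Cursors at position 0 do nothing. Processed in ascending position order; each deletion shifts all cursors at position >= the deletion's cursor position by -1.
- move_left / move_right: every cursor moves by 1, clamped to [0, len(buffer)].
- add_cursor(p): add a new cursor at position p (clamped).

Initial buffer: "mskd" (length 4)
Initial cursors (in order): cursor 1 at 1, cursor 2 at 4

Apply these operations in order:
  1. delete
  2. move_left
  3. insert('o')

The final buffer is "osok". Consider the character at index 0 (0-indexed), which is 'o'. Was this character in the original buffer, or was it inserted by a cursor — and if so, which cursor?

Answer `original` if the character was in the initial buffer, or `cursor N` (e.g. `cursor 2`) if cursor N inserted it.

After op 1 (delete): buffer="sk" (len 2), cursors c1@0 c2@2, authorship ..
After op 2 (move_left): buffer="sk" (len 2), cursors c1@0 c2@1, authorship ..
After op 3 (insert('o')): buffer="osok" (len 4), cursors c1@1 c2@3, authorship 1.2.
Authorship (.=original, N=cursor N): 1 . 2 .
Index 0: author = 1

Answer: cursor 1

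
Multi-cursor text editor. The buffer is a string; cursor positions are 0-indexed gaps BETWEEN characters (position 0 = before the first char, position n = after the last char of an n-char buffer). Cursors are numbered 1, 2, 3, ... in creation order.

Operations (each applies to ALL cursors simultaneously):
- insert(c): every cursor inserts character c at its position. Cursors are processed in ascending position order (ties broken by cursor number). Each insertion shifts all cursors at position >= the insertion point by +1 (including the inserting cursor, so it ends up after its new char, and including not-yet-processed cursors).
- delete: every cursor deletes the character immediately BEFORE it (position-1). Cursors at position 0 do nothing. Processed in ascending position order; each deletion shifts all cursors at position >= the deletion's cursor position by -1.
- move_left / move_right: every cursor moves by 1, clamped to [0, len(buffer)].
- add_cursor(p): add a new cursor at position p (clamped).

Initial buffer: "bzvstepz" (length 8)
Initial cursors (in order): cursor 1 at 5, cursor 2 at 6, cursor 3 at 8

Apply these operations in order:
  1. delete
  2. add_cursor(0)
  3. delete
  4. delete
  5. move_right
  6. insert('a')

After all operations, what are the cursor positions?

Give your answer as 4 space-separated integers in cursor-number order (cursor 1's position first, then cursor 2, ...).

Answer: 4 4 4 4

Derivation:
After op 1 (delete): buffer="bzvsp" (len 5), cursors c1@4 c2@4 c3@5, authorship .....
After op 2 (add_cursor(0)): buffer="bzvsp" (len 5), cursors c4@0 c1@4 c2@4 c3@5, authorship .....
After op 3 (delete): buffer="bz" (len 2), cursors c4@0 c1@2 c2@2 c3@2, authorship ..
After op 4 (delete): buffer="" (len 0), cursors c1@0 c2@0 c3@0 c4@0, authorship 
After op 5 (move_right): buffer="" (len 0), cursors c1@0 c2@0 c3@0 c4@0, authorship 
After op 6 (insert('a')): buffer="aaaa" (len 4), cursors c1@4 c2@4 c3@4 c4@4, authorship 1234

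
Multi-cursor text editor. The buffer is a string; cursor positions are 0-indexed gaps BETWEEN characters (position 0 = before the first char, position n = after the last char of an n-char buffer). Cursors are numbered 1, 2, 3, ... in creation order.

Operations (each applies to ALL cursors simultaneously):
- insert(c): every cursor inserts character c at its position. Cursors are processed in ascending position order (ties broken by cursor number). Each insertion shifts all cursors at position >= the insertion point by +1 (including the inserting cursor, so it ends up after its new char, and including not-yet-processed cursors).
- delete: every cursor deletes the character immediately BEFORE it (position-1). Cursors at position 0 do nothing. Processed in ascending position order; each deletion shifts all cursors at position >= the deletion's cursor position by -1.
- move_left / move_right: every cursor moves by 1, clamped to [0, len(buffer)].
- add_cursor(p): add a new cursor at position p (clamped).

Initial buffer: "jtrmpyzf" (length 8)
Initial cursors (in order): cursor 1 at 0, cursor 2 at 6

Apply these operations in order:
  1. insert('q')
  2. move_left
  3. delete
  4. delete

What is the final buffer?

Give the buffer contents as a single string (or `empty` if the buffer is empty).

Answer: qjtrmqzf

Derivation:
After op 1 (insert('q')): buffer="qjtrmpyqzf" (len 10), cursors c1@1 c2@8, authorship 1......2..
After op 2 (move_left): buffer="qjtrmpyqzf" (len 10), cursors c1@0 c2@7, authorship 1......2..
After op 3 (delete): buffer="qjtrmpqzf" (len 9), cursors c1@0 c2@6, authorship 1.....2..
After op 4 (delete): buffer="qjtrmqzf" (len 8), cursors c1@0 c2@5, authorship 1....2..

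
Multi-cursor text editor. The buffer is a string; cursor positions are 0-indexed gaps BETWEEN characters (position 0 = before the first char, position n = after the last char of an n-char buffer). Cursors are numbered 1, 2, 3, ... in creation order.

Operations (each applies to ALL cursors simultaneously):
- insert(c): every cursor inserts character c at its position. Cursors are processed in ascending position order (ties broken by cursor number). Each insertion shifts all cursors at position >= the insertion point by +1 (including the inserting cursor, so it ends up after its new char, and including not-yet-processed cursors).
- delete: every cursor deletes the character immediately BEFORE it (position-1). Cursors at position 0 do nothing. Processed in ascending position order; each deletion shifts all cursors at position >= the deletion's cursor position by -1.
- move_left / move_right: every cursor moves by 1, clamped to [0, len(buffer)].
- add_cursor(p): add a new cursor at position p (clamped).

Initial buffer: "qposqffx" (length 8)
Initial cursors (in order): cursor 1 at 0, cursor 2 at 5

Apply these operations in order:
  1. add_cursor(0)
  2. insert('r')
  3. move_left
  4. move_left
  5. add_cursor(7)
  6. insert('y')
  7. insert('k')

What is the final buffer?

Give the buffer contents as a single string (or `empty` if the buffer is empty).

After op 1 (add_cursor(0)): buffer="qposqffx" (len 8), cursors c1@0 c3@0 c2@5, authorship ........
After op 2 (insert('r')): buffer="rrqposqrffx" (len 11), cursors c1@2 c3@2 c2@8, authorship 13.....2...
After op 3 (move_left): buffer="rrqposqrffx" (len 11), cursors c1@1 c3@1 c2@7, authorship 13.....2...
After op 4 (move_left): buffer="rrqposqrffx" (len 11), cursors c1@0 c3@0 c2@6, authorship 13.....2...
After op 5 (add_cursor(7)): buffer="rrqposqrffx" (len 11), cursors c1@0 c3@0 c2@6 c4@7, authorship 13.....2...
After op 6 (insert('y')): buffer="yyrrqposyqyrffx" (len 15), cursors c1@2 c3@2 c2@9 c4@11, authorship 1313....2.42...
After op 7 (insert('k')): buffer="yykkrrqposykqykrffx" (len 19), cursors c1@4 c3@4 c2@12 c4@15, authorship 131313....22.442...

Answer: yykkrrqposykqykrffx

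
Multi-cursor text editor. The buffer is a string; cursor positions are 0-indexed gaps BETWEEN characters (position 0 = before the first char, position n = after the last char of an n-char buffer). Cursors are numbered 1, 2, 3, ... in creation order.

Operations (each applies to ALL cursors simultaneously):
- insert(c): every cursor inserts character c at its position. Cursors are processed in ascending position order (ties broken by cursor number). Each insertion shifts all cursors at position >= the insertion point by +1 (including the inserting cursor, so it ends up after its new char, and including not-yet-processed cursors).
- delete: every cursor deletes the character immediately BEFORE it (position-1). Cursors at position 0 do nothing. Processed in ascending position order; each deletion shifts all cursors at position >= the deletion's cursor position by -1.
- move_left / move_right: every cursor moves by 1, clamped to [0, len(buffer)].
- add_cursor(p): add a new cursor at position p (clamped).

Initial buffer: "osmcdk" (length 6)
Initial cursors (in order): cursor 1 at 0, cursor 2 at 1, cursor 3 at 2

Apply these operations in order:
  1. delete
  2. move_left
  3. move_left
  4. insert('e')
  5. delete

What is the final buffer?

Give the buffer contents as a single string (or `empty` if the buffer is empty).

After op 1 (delete): buffer="mcdk" (len 4), cursors c1@0 c2@0 c3@0, authorship ....
After op 2 (move_left): buffer="mcdk" (len 4), cursors c1@0 c2@0 c3@0, authorship ....
After op 3 (move_left): buffer="mcdk" (len 4), cursors c1@0 c2@0 c3@0, authorship ....
After op 4 (insert('e')): buffer="eeemcdk" (len 7), cursors c1@3 c2@3 c3@3, authorship 123....
After op 5 (delete): buffer="mcdk" (len 4), cursors c1@0 c2@0 c3@0, authorship ....

Answer: mcdk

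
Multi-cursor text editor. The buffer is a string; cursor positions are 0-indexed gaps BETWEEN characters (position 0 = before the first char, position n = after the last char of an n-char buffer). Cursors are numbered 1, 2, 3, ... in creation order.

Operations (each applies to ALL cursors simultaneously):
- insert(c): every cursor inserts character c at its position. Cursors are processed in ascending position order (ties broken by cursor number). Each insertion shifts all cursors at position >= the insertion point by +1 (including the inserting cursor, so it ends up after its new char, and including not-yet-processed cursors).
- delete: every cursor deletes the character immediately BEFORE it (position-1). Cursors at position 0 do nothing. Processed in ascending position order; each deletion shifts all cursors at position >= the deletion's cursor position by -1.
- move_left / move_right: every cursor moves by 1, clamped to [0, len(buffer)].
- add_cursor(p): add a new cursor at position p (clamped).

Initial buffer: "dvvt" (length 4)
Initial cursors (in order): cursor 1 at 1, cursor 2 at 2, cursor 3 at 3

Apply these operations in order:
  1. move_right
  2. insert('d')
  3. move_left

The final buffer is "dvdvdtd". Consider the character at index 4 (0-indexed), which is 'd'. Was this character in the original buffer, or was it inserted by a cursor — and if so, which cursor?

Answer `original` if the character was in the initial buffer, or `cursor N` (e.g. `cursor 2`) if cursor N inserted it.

After op 1 (move_right): buffer="dvvt" (len 4), cursors c1@2 c2@3 c3@4, authorship ....
After op 2 (insert('d')): buffer="dvdvdtd" (len 7), cursors c1@3 c2@5 c3@7, authorship ..1.2.3
After op 3 (move_left): buffer="dvdvdtd" (len 7), cursors c1@2 c2@4 c3@6, authorship ..1.2.3
Authorship (.=original, N=cursor N): . . 1 . 2 . 3
Index 4: author = 2

Answer: cursor 2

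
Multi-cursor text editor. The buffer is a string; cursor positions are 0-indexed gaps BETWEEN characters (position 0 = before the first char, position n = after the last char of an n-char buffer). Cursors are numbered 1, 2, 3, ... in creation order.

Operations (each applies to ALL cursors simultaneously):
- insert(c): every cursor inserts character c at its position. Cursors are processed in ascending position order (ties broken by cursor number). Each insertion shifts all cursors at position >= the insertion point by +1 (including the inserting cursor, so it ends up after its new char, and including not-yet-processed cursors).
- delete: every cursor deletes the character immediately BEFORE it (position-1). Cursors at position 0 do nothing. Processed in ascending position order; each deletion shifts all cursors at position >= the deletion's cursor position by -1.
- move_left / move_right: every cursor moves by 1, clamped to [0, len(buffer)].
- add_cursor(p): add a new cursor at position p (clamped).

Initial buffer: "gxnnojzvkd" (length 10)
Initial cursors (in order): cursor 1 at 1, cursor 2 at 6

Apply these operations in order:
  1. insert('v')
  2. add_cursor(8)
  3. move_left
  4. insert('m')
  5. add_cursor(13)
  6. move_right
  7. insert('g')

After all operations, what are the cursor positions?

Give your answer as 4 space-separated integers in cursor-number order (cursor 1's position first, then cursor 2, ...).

Answer: 4 14 14 18

Derivation:
After op 1 (insert('v')): buffer="gvxnnojvzvkd" (len 12), cursors c1@2 c2@8, authorship .1.....2....
After op 2 (add_cursor(8)): buffer="gvxnnojvzvkd" (len 12), cursors c1@2 c2@8 c3@8, authorship .1.....2....
After op 3 (move_left): buffer="gvxnnojvzvkd" (len 12), cursors c1@1 c2@7 c3@7, authorship .1.....2....
After op 4 (insert('m')): buffer="gmvxnnojmmvzvkd" (len 15), cursors c1@2 c2@10 c3@10, authorship .11.....232....
After op 5 (add_cursor(13)): buffer="gmvxnnojmmvzvkd" (len 15), cursors c1@2 c2@10 c3@10 c4@13, authorship .11.....232....
After op 6 (move_right): buffer="gmvxnnojmmvzvkd" (len 15), cursors c1@3 c2@11 c3@11 c4@14, authorship .11.....232....
After op 7 (insert('g')): buffer="gmvgxnnojmmvggzvkgd" (len 19), cursors c1@4 c2@14 c3@14 c4@18, authorship .111.....23223...4.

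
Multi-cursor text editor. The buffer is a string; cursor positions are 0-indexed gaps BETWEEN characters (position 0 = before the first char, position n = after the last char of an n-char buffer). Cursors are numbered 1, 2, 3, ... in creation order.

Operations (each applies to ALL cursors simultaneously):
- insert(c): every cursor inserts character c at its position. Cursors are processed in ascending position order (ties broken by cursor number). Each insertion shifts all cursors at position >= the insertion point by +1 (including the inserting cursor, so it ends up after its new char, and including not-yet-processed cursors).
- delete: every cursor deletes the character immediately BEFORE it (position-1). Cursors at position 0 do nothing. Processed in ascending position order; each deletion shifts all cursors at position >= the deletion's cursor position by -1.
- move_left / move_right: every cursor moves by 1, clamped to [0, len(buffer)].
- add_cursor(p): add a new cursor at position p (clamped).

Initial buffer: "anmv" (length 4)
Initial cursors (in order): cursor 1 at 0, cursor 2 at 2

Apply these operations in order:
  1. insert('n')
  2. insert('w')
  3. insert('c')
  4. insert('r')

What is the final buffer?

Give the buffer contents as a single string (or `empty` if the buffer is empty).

Answer: nwcrannwcrmv

Derivation:
After op 1 (insert('n')): buffer="nannmv" (len 6), cursors c1@1 c2@4, authorship 1..2..
After op 2 (insert('w')): buffer="nwannwmv" (len 8), cursors c1@2 c2@6, authorship 11..22..
After op 3 (insert('c')): buffer="nwcannwcmv" (len 10), cursors c1@3 c2@8, authorship 111..222..
After op 4 (insert('r')): buffer="nwcrannwcrmv" (len 12), cursors c1@4 c2@10, authorship 1111..2222..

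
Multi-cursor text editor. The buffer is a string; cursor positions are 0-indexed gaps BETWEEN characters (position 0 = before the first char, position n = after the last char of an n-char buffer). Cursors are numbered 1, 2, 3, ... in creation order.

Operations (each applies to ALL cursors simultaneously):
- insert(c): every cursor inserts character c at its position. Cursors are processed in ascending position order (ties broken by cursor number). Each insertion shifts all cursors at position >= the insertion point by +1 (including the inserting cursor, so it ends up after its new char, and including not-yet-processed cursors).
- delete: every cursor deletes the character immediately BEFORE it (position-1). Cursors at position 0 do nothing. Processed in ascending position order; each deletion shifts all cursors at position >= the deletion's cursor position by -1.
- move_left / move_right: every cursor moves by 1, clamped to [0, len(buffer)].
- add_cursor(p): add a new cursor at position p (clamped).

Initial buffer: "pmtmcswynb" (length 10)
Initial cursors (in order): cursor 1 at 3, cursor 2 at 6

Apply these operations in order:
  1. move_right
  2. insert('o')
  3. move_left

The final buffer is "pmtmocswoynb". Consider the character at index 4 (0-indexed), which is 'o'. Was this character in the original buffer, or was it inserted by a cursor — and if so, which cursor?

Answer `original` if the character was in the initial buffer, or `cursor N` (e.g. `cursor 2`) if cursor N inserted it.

Answer: cursor 1

Derivation:
After op 1 (move_right): buffer="pmtmcswynb" (len 10), cursors c1@4 c2@7, authorship ..........
After op 2 (insert('o')): buffer="pmtmocswoynb" (len 12), cursors c1@5 c2@9, authorship ....1...2...
After op 3 (move_left): buffer="pmtmocswoynb" (len 12), cursors c1@4 c2@8, authorship ....1...2...
Authorship (.=original, N=cursor N): . . . . 1 . . . 2 . . .
Index 4: author = 1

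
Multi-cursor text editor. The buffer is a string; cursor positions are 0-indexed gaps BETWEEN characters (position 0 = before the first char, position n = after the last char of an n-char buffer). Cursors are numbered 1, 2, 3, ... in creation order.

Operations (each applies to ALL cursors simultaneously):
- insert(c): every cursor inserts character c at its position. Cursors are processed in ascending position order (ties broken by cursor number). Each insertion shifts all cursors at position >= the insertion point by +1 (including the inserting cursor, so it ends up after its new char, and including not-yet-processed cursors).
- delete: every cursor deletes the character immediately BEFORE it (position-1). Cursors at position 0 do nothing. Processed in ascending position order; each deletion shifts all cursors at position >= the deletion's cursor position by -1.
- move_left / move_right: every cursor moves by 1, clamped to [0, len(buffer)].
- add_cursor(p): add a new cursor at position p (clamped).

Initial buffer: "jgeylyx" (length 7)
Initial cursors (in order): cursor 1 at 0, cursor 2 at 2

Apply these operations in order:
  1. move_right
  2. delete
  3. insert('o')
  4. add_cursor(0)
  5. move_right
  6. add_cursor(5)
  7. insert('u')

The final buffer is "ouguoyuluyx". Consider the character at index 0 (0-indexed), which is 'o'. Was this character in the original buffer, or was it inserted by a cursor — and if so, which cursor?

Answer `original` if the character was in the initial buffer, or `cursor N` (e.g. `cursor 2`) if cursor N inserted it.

Answer: cursor 1

Derivation:
After op 1 (move_right): buffer="jgeylyx" (len 7), cursors c1@1 c2@3, authorship .......
After op 2 (delete): buffer="gylyx" (len 5), cursors c1@0 c2@1, authorship .....
After op 3 (insert('o')): buffer="ogoylyx" (len 7), cursors c1@1 c2@3, authorship 1.2....
After op 4 (add_cursor(0)): buffer="ogoylyx" (len 7), cursors c3@0 c1@1 c2@3, authorship 1.2....
After op 5 (move_right): buffer="ogoylyx" (len 7), cursors c3@1 c1@2 c2@4, authorship 1.2....
After op 6 (add_cursor(5)): buffer="ogoylyx" (len 7), cursors c3@1 c1@2 c2@4 c4@5, authorship 1.2....
After op 7 (insert('u')): buffer="ouguoyuluyx" (len 11), cursors c3@2 c1@4 c2@7 c4@9, authorship 13.12.2.4..
Authorship (.=original, N=cursor N): 1 3 . 1 2 . 2 . 4 . .
Index 0: author = 1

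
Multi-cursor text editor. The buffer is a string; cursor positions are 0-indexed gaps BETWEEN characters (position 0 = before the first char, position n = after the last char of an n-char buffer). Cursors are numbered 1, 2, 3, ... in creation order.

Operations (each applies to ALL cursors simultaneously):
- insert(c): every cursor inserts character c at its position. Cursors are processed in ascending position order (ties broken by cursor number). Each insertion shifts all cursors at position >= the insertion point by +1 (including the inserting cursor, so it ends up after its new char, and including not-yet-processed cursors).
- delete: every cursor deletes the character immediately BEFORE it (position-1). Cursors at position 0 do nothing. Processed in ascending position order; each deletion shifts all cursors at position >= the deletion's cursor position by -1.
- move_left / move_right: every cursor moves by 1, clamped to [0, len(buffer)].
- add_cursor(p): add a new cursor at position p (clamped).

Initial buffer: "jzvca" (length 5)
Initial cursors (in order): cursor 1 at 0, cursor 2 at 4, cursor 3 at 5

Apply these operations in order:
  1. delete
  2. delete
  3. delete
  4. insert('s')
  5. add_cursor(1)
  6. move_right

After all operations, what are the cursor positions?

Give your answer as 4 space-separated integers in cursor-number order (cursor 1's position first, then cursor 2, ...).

After op 1 (delete): buffer="jzv" (len 3), cursors c1@0 c2@3 c3@3, authorship ...
After op 2 (delete): buffer="j" (len 1), cursors c1@0 c2@1 c3@1, authorship .
After op 3 (delete): buffer="" (len 0), cursors c1@0 c2@0 c3@0, authorship 
After op 4 (insert('s')): buffer="sss" (len 3), cursors c1@3 c2@3 c3@3, authorship 123
After op 5 (add_cursor(1)): buffer="sss" (len 3), cursors c4@1 c1@3 c2@3 c3@3, authorship 123
After op 6 (move_right): buffer="sss" (len 3), cursors c4@2 c1@3 c2@3 c3@3, authorship 123

Answer: 3 3 3 2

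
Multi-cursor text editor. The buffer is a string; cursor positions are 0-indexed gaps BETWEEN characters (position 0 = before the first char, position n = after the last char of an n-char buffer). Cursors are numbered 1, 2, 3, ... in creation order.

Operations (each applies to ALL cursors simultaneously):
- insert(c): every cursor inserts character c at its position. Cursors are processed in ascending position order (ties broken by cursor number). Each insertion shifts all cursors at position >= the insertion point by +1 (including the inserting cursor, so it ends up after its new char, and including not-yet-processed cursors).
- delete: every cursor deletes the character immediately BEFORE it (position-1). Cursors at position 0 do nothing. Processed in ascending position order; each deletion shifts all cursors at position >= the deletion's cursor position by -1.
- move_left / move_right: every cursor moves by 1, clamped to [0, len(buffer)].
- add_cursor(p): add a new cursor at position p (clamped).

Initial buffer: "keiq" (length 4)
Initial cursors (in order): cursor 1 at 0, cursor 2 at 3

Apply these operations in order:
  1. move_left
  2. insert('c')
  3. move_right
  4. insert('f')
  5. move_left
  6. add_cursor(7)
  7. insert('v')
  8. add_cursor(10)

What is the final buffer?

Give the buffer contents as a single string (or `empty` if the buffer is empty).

Answer: ckvfecivfvq

Derivation:
After op 1 (move_left): buffer="keiq" (len 4), cursors c1@0 c2@2, authorship ....
After op 2 (insert('c')): buffer="ckeciq" (len 6), cursors c1@1 c2@4, authorship 1..2..
After op 3 (move_right): buffer="ckeciq" (len 6), cursors c1@2 c2@5, authorship 1..2..
After op 4 (insert('f')): buffer="ckfecifq" (len 8), cursors c1@3 c2@7, authorship 1.1.2.2.
After op 5 (move_left): buffer="ckfecifq" (len 8), cursors c1@2 c2@6, authorship 1.1.2.2.
After op 6 (add_cursor(7)): buffer="ckfecifq" (len 8), cursors c1@2 c2@6 c3@7, authorship 1.1.2.2.
After op 7 (insert('v')): buffer="ckvfecivfvq" (len 11), cursors c1@3 c2@8 c3@10, authorship 1.11.2.223.
After op 8 (add_cursor(10)): buffer="ckvfecivfvq" (len 11), cursors c1@3 c2@8 c3@10 c4@10, authorship 1.11.2.223.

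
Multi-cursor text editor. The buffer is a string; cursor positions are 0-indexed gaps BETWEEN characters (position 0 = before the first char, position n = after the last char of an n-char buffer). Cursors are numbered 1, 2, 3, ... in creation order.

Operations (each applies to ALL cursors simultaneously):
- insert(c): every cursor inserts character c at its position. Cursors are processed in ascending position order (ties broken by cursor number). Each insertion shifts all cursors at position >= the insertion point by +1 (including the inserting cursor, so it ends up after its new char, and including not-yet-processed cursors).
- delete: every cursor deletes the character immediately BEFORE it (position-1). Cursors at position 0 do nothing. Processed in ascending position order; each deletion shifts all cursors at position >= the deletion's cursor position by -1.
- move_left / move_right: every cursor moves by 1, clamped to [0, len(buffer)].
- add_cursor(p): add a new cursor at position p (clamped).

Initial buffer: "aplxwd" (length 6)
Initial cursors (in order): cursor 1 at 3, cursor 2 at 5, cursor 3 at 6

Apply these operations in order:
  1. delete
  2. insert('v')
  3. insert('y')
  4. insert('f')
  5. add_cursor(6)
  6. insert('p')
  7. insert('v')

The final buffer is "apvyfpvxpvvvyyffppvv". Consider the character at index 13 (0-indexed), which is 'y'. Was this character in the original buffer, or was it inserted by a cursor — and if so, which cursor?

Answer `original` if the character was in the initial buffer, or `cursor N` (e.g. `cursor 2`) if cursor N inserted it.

After op 1 (delete): buffer="apx" (len 3), cursors c1@2 c2@3 c3@3, authorship ...
After op 2 (insert('v')): buffer="apvxvv" (len 6), cursors c1@3 c2@6 c3@6, authorship ..1.23
After op 3 (insert('y')): buffer="apvyxvvyy" (len 9), cursors c1@4 c2@9 c3@9, authorship ..11.2323
After op 4 (insert('f')): buffer="apvyfxvvyyff" (len 12), cursors c1@5 c2@12 c3@12, authorship ..111.232323
After op 5 (add_cursor(6)): buffer="apvyfxvvyyff" (len 12), cursors c1@5 c4@6 c2@12 c3@12, authorship ..111.232323
After op 6 (insert('p')): buffer="apvyfpxpvvyyffpp" (len 16), cursors c1@6 c4@8 c2@16 c3@16, authorship ..1111.423232323
After op 7 (insert('v')): buffer="apvyfpvxpvvvyyffppvv" (len 20), cursors c1@7 c4@10 c2@20 c3@20, authorship ..11111.442323232323
Authorship (.=original, N=cursor N): . . 1 1 1 1 1 . 4 4 2 3 2 3 2 3 2 3 2 3
Index 13: author = 3

Answer: cursor 3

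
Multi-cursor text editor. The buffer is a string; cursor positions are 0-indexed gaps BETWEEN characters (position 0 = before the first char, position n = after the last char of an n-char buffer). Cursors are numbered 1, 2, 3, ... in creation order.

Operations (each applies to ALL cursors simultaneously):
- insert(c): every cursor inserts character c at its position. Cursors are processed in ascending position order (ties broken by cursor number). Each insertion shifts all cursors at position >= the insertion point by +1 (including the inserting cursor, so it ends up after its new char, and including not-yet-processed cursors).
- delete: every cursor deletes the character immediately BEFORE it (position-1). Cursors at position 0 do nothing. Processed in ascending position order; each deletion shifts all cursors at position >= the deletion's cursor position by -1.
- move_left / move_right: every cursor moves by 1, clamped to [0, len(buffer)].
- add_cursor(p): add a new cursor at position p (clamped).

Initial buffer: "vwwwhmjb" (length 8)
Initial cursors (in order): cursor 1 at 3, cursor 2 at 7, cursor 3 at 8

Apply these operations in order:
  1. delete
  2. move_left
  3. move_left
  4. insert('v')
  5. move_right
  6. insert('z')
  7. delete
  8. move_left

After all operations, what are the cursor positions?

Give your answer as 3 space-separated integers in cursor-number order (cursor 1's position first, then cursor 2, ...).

Answer: 1 6 6

Derivation:
After op 1 (delete): buffer="vwwhm" (len 5), cursors c1@2 c2@5 c3@5, authorship .....
After op 2 (move_left): buffer="vwwhm" (len 5), cursors c1@1 c2@4 c3@4, authorship .....
After op 3 (move_left): buffer="vwwhm" (len 5), cursors c1@0 c2@3 c3@3, authorship .....
After op 4 (insert('v')): buffer="vvwwvvhm" (len 8), cursors c1@1 c2@6 c3@6, authorship 1...23..
After op 5 (move_right): buffer="vvwwvvhm" (len 8), cursors c1@2 c2@7 c3@7, authorship 1...23..
After op 6 (insert('z')): buffer="vvzwwvvhzzm" (len 11), cursors c1@3 c2@10 c3@10, authorship 1.1..23.23.
After op 7 (delete): buffer="vvwwvvhm" (len 8), cursors c1@2 c2@7 c3@7, authorship 1...23..
After op 8 (move_left): buffer="vvwwvvhm" (len 8), cursors c1@1 c2@6 c3@6, authorship 1...23..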